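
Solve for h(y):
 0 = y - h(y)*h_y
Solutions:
 h(y) = -sqrt(C1 + y^2)
 h(y) = sqrt(C1 + y^2)


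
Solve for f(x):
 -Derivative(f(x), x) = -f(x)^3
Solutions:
 f(x) = -sqrt(2)*sqrt(-1/(C1 + x))/2
 f(x) = sqrt(2)*sqrt(-1/(C1 + x))/2


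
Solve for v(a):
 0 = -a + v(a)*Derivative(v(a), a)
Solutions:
 v(a) = -sqrt(C1 + a^2)
 v(a) = sqrt(C1 + a^2)


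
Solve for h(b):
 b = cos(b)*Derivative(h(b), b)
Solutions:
 h(b) = C1 + Integral(b/cos(b), b)


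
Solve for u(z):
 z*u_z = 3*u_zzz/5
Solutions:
 u(z) = C1 + Integral(C2*airyai(3^(2/3)*5^(1/3)*z/3) + C3*airybi(3^(2/3)*5^(1/3)*z/3), z)


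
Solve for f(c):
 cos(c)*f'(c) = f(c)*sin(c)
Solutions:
 f(c) = C1/cos(c)


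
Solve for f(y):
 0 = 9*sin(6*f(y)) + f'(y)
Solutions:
 f(y) = -acos((-C1 - exp(108*y))/(C1 - exp(108*y)))/6 + pi/3
 f(y) = acos((-C1 - exp(108*y))/(C1 - exp(108*y)))/6


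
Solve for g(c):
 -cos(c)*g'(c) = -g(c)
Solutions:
 g(c) = C1*sqrt(sin(c) + 1)/sqrt(sin(c) - 1)


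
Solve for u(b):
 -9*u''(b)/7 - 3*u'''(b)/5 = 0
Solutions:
 u(b) = C1 + C2*b + C3*exp(-15*b/7)


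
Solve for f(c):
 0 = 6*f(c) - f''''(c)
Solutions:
 f(c) = C1*exp(-6^(1/4)*c) + C2*exp(6^(1/4)*c) + C3*sin(6^(1/4)*c) + C4*cos(6^(1/4)*c)


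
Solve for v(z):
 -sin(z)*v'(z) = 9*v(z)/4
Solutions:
 v(z) = C1*(cos(z) + 1)^(9/8)/(cos(z) - 1)^(9/8)


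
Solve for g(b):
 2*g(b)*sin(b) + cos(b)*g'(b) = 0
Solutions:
 g(b) = C1*cos(b)^2


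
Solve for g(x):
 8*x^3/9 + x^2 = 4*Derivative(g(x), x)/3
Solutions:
 g(x) = C1 + x^4/6 + x^3/4


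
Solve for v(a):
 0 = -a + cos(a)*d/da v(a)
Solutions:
 v(a) = C1 + Integral(a/cos(a), a)


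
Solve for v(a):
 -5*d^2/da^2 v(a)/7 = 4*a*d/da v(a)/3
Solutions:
 v(a) = C1 + C2*erf(sqrt(210)*a/15)


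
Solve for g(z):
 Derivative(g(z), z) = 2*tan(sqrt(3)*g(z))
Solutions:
 g(z) = sqrt(3)*(pi - asin(C1*exp(2*sqrt(3)*z)))/3
 g(z) = sqrt(3)*asin(C1*exp(2*sqrt(3)*z))/3


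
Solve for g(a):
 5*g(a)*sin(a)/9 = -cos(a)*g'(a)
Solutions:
 g(a) = C1*cos(a)^(5/9)


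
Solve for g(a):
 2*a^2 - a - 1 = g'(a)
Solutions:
 g(a) = C1 + 2*a^3/3 - a^2/2 - a


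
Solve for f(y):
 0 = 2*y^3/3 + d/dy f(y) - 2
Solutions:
 f(y) = C1 - y^4/6 + 2*y


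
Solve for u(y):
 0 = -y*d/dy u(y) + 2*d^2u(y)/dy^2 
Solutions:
 u(y) = C1 + C2*erfi(y/2)


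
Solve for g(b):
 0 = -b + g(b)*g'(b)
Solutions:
 g(b) = -sqrt(C1 + b^2)
 g(b) = sqrt(C1 + b^2)


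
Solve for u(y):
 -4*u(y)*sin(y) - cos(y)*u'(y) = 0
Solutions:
 u(y) = C1*cos(y)^4


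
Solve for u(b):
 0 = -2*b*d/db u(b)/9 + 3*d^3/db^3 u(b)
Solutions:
 u(b) = C1 + Integral(C2*airyai(2^(1/3)*b/3) + C3*airybi(2^(1/3)*b/3), b)


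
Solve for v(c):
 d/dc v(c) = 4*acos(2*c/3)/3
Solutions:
 v(c) = C1 + 4*c*acos(2*c/3)/3 - 2*sqrt(9 - 4*c^2)/3


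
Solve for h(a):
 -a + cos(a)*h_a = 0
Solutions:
 h(a) = C1 + Integral(a/cos(a), a)


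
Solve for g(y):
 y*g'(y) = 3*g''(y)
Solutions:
 g(y) = C1 + C2*erfi(sqrt(6)*y/6)


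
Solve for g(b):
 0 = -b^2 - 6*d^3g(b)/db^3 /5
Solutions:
 g(b) = C1 + C2*b + C3*b^2 - b^5/72


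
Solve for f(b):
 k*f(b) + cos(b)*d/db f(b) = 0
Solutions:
 f(b) = C1*exp(k*(log(sin(b) - 1) - log(sin(b) + 1))/2)


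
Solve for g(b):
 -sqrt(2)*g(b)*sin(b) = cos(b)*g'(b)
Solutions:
 g(b) = C1*cos(b)^(sqrt(2))


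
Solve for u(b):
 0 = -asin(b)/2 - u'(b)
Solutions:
 u(b) = C1 - b*asin(b)/2 - sqrt(1 - b^2)/2


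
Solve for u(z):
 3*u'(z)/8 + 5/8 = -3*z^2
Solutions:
 u(z) = C1 - 8*z^3/3 - 5*z/3


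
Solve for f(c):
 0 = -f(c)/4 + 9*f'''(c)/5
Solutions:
 f(c) = C3*exp(30^(1/3)*c/6) + (C1*sin(10^(1/3)*3^(5/6)*c/12) + C2*cos(10^(1/3)*3^(5/6)*c/12))*exp(-30^(1/3)*c/12)


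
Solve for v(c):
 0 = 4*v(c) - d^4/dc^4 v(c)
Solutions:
 v(c) = C1*exp(-sqrt(2)*c) + C2*exp(sqrt(2)*c) + C3*sin(sqrt(2)*c) + C4*cos(sqrt(2)*c)


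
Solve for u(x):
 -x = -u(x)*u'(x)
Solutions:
 u(x) = -sqrt(C1 + x^2)
 u(x) = sqrt(C1 + x^2)


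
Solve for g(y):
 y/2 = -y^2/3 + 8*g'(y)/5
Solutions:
 g(y) = C1 + 5*y^3/72 + 5*y^2/32


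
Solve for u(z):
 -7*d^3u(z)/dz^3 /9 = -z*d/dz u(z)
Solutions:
 u(z) = C1 + Integral(C2*airyai(21^(2/3)*z/7) + C3*airybi(21^(2/3)*z/7), z)


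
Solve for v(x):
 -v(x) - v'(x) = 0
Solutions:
 v(x) = C1*exp(-x)


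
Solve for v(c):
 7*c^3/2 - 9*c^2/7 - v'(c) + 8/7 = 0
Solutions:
 v(c) = C1 + 7*c^4/8 - 3*c^3/7 + 8*c/7


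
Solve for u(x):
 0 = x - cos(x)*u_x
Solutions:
 u(x) = C1 + Integral(x/cos(x), x)


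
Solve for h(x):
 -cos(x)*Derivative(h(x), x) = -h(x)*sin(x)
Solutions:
 h(x) = C1/cos(x)


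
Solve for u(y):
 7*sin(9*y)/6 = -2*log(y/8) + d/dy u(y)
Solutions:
 u(y) = C1 + 2*y*log(y) - 6*y*log(2) - 2*y - 7*cos(9*y)/54


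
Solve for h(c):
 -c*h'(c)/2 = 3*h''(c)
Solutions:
 h(c) = C1 + C2*erf(sqrt(3)*c/6)


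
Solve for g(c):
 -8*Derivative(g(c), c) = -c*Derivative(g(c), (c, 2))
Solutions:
 g(c) = C1 + C2*c^9


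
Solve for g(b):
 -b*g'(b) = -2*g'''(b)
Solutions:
 g(b) = C1 + Integral(C2*airyai(2^(2/3)*b/2) + C3*airybi(2^(2/3)*b/2), b)


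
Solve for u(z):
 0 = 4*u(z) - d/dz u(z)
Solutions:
 u(z) = C1*exp(4*z)


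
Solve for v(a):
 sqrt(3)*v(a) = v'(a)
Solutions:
 v(a) = C1*exp(sqrt(3)*a)


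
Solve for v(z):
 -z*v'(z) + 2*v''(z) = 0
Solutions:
 v(z) = C1 + C2*erfi(z/2)


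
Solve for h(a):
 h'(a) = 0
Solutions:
 h(a) = C1


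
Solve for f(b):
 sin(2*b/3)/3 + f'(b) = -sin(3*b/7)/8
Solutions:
 f(b) = C1 + 7*cos(3*b/7)/24 + cos(2*b/3)/2


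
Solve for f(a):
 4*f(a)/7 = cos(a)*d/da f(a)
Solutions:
 f(a) = C1*(sin(a) + 1)^(2/7)/(sin(a) - 1)^(2/7)


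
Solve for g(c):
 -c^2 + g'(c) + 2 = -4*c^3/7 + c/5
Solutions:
 g(c) = C1 - c^4/7 + c^3/3 + c^2/10 - 2*c


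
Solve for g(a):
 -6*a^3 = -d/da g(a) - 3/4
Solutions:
 g(a) = C1 + 3*a^4/2 - 3*a/4


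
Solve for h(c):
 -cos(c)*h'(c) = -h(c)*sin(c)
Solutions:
 h(c) = C1/cos(c)


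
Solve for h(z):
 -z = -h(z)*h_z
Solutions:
 h(z) = -sqrt(C1 + z^2)
 h(z) = sqrt(C1 + z^2)


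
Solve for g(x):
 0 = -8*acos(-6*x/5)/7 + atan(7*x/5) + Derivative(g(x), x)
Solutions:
 g(x) = C1 + 8*x*acos(-6*x/5)/7 - x*atan(7*x/5) + 4*sqrt(25 - 36*x^2)/21 + 5*log(49*x^2 + 25)/14


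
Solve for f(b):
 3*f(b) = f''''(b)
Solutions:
 f(b) = C1*exp(-3^(1/4)*b) + C2*exp(3^(1/4)*b) + C3*sin(3^(1/4)*b) + C4*cos(3^(1/4)*b)


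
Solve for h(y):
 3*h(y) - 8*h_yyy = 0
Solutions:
 h(y) = C3*exp(3^(1/3)*y/2) + (C1*sin(3^(5/6)*y/4) + C2*cos(3^(5/6)*y/4))*exp(-3^(1/3)*y/4)


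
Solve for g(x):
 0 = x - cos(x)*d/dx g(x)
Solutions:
 g(x) = C1 + Integral(x/cos(x), x)


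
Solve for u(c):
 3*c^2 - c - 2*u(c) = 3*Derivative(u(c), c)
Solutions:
 u(c) = C1*exp(-2*c/3) + 3*c^2/2 - 5*c + 15/2


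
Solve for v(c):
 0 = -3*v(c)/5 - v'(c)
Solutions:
 v(c) = C1*exp(-3*c/5)


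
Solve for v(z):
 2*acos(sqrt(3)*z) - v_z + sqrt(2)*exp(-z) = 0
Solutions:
 v(z) = C1 + 2*z*acos(sqrt(3)*z) - 2*sqrt(3)*sqrt(1 - 3*z^2)/3 - sqrt(2)*exp(-z)


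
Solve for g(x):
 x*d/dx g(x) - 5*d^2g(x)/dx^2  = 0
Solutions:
 g(x) = C1 + C2*erfi(sqrt(10)*x/10)


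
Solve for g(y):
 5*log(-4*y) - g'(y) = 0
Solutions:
 g(y) = C1 + 5*y*log(-y) + 5*y*(-1 + 2*log(2))


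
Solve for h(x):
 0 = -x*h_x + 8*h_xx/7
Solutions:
 h(x) = C1 + C2*erfi(sqrt(7)*x/4)


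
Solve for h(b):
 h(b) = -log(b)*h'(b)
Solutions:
 h(b) = C1*exp(-li(b))


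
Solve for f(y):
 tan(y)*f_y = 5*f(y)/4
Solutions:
 f(y) = C1*sin(y)^(5/4)


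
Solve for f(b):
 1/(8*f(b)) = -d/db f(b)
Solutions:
 f(b) = -sqrt(C1 - b)/2
 f(b) = sqrt(C1 - b)/2


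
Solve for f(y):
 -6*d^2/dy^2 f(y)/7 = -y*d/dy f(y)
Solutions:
 f(y) = C1 + C2*erfi(sqrt(21)*y/6)


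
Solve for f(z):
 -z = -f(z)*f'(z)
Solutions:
 f(z) = -sqrt(C1 + z^2)
 f(z) = sqrt(C1 + z^2)


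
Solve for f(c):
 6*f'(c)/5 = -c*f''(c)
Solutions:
 f(c) = C1 + C2/c^(1/5)


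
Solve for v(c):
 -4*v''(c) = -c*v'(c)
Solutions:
 v(c) = C1 + C2*erfi(sqrt(2)*c/4)


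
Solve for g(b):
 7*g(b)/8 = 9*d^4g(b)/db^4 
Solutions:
 g(b) = C1*exp(-14^(1/4)*sqrt(3)*b/6) + C2*exp(14^(1/4)*sqrt(3)*b/6) + C3*sin(14^(1/4)*sqrt(3)*b/6) + C4*cos(14^(1/4)*sqrt(3)*b/6)


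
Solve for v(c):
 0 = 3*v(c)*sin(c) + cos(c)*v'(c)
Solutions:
 v(c) = C1*cos(c)^3


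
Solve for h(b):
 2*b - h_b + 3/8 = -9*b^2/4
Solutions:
 h(b) = C1 + 3*b^3/4 + b^2 + 3*b/8


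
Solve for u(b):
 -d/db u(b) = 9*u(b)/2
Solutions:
 u(b) = C1*exp(-9*b/2)


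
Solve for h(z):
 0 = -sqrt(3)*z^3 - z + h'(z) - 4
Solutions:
 h(z) = C1 + sqrt(3)*z^4/4 + z^2/2 + 4*z


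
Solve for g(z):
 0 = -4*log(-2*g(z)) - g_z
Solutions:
 Integral(1/(log(-_y) + log(2)), (_y, g(z)))/4 = C1 - z


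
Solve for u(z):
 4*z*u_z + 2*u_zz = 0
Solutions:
 u(z) = C1 + C2*erf(z)


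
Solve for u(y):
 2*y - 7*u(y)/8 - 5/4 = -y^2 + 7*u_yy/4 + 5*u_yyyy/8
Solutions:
 u(y) = C1*sin(sqrt(5)*y*sqrt(7 - sqrt(14))/5) + C2*sin(sqrt(5)*y*sqrt(sqrt(14) + 7)/5) + C3*cos(sqrt(5)*y*sqrt(7 - sqrt(14))/5) + C4*cos(sqrt(5)*y*sqrt(sqrt(14) + 7)/5) + 8*y^2/7 + 16*y/7 - 6


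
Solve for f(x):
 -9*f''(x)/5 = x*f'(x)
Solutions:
 f(x) = C1 + C2*erf(sqrt(10)*x/6)


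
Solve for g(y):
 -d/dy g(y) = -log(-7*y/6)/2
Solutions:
 g(y) = C1 + y*log(-y)/2 + y*(-log(6) - 1 + log(7))/2


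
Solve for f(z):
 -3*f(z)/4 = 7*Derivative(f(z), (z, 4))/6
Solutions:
 f(z) = (C1*sin(2^(1/4)*sqrt(3)*7^(3/4)*z/14) + C2*cos(2^(1/4)*sqrt(3)*7^(3/4)*z/14))*exp(-2^(1/4)*sqrt(3)*7^(3/4)*z/14) + (C3*sin(2^(1/4)*sqrt(3)*7^(3/4)*z/14) + C4*cos(2^(1/4)*sqrt(3)*7^(3/4)*z/14))*exp(2^(1/4)*sqrt(3)*7^(3/4)*z/14)


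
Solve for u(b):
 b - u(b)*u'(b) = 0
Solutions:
 u(b) = -sqrt(C1 + b^2)
 u(b) = sqrt(C1 + b^2)


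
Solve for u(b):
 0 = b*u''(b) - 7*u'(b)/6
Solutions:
 u(b) = C1 + C2*b^(13/6)


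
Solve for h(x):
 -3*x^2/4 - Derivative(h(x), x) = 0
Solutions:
 h(x) = C1 - x^3/4


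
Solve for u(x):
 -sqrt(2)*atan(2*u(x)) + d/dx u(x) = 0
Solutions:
 Integral(1/atan(2*_y), (_y, u(x))) = C1 + sqrt(2)*x


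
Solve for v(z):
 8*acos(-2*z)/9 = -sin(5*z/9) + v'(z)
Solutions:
 v(z) = C1 + 8*z*acos(-2*z)/9 + 4*sqrt(1 - 4*z^2)/9 - 9*cos(5*z/9)/5


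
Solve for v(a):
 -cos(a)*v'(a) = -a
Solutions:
 v(a) = C1 + Integral(a/cos(a), a)


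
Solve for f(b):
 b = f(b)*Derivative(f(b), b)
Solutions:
 f(b) = -sqrt(C1 + b^2)
 f(b) = sqrt(C1 + b^2)


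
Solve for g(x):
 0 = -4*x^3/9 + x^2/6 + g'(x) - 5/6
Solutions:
 g(x) = C1 + x^4/9 - x^3/18 + 5*x/6


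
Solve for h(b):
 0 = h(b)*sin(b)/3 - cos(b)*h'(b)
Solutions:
 h(b) = C1/cos(b)^(1/3)


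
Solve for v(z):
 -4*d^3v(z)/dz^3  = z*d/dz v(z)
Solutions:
 v(z) = C1 + Integral(C2*airyai(-2^(1/3)*z/2) + C3*airybi(-2^(1/3)*z/2), z)


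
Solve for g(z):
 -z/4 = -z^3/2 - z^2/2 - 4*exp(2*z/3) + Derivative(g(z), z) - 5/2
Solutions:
 g(z) = C1 + z^4/8 + z^3/6 - z^2/8 + 5*z/2 + 6*exp(2*z/3)


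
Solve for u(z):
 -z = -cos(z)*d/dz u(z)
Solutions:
 u(z) = C1 + Integral(z/cos(z), z)


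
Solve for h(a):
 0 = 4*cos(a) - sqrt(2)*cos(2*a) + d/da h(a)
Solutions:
 h(a) = C1 - 4*sin(a) + sqrt(2)*sin(2*a)/2


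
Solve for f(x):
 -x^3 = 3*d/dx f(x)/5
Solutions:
 f(x) = C1 - 5*x^4/12


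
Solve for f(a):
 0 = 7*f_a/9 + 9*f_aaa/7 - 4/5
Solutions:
 f(a) = C1 + C2*sin(7*a/9) + C3*cos(7*a/9) + 36*a/35


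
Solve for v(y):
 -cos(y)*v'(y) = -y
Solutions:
 v(y) = C1 + Integral(y/cos(y), y)


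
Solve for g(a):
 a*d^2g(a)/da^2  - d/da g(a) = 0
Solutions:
 g(a) = C1 + C2*a^2


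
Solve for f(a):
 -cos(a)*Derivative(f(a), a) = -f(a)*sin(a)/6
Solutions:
 f(a) = C1/cos(a)^(1/6)


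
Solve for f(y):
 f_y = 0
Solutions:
 f(y) = C1


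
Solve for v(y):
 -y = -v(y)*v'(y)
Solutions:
 v(y) = -sqrt(C1 + y^2)
 v(y) = sqrt(C1 + y^2)


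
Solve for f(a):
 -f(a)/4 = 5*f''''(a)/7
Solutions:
 f(a) = (C1*sin(5^(3/4)*7^(1/4)*a/10) + C2*cos(5^(3/4)*7^(1/4)*a/10))*exp(-5^(3/4)*7^(1/4)*a/10) + (C3*sin(5^(3/4)*7^(1/4)*a/10) + C4*cos(5^(3/4)*7^(1/4)*a/10))*exp(5^(3/4)*7^(1/4)*a/10)


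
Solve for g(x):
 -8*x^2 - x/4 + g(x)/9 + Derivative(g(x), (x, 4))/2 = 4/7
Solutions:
 g(x) = 72*x^2 + 9*x/4 + (C1*sin(2^(3/4)*sqrt(3)*x/6) + C2*cos(2^(3/4)*sqrt(3)*x/6))*exp(-2^(3/4)*sqrt(3)*x/6) + (C3*sin(2^(3/4)*sqrt(3)*x/6) + C4*cos(2^(3/4)*sqrt(3)*x/6))*exp(2^(3/4)*sqrt(3)*x/6) + 36/7


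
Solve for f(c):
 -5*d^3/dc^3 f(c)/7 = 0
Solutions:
 f(c) = C1 + C2*c + C3*c^2


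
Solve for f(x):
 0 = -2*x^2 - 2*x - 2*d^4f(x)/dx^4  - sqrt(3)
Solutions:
 f(x) = C1 + C2*x + C3*x^2 + C4*x^3 - x^6/360 - x^5/120 - sqrt(3)*x^4/48


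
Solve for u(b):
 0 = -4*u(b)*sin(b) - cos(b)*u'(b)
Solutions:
 u(b) = C1*cos(b)^4


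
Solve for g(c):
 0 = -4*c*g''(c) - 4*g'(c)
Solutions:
 g(c) = C1 + C2*log(c)


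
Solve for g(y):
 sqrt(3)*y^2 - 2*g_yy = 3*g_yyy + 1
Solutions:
 g(y) = C1 + C2*y + C3*exp(-2*y/3) + sqrt(3)*y^4/24 - sqrt(3)*y^3/4 + y^2*(-2 + 9*sqrt(3))/8


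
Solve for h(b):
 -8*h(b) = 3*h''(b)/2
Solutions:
 h(b) = C1*sin(4*sqrt(3)*b/3) + C2*cos(4*sqrt(3)*b/3)


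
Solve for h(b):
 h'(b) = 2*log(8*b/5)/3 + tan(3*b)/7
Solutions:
 h(b) = C1 + 2*b*log(b)/3 - 2*b*log(5)/3 - 2*b/3 + 2*b*log(2) - log(cos(3*b))/21


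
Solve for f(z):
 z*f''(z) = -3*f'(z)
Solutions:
 f(z) = C1 + C2/z^2


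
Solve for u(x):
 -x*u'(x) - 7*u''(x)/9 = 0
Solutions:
 u(x) = C1 + C2*erf(3*sqrt(14)*x/14)


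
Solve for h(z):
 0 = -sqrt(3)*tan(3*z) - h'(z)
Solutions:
 h(z) = C1 + sqrt(3)*log(cos(3*z))/3


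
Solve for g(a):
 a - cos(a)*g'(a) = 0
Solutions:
 g(a) = C1 + Integral(a/cos(a), a)


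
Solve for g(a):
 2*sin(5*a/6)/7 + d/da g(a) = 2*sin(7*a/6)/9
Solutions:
 g(a) = C1 + 12*cos(5*a/6)/35 - 4*cos(7*a/6)/21


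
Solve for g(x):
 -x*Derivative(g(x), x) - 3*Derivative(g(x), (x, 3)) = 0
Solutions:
 g(x) = C1 + Integral(C2*airyai(-3^(2/3)*x/3) + C3*airybi(-3^(2/3)*x/3), x)


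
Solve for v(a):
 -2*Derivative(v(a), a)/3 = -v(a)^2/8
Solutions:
 v(a) = -16/(C1 + 3*a)


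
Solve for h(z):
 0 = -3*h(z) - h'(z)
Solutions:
 h(z) = C1*exp(-3*z)


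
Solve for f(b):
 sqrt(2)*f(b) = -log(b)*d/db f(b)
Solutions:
 f(b) = C1*exp(-sqrt(2)*li(b))


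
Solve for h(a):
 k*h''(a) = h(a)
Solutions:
 h(a) = C1*exp(-a*sqrt(1/k)) + C2*exp(a*sqrt(1/k))


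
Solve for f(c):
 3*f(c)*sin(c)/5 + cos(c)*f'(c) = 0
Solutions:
 f(c) = C1*cos(c)^(3/5)


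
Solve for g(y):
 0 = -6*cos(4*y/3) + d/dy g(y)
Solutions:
 g(y) = C1 + 9*sin(4*y/3)/2


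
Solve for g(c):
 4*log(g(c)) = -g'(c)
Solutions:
 li(g(c)) = C1 - 4*c


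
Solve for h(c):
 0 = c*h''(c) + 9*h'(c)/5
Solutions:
 h(c) = C1 + C2/c^(4/5)


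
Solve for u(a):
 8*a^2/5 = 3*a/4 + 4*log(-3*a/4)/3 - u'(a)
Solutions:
 u(a) = C1 - 8*a^3/15 + 3*a^2/8 + 4*a*log(-a)/3 + 4*a*(-2*log(2) - 1 + log(3))/3


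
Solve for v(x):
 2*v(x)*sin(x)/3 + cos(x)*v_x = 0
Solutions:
 v(x) = C1*cos(x)^(2/3)


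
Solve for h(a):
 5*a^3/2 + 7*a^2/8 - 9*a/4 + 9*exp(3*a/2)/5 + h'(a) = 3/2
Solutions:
 h(a) = C1 - 5*a^4/8 - 7*a^3/24 + 9*a^2/8 + 3*a/2 - 6*exp(3*a/2)/5


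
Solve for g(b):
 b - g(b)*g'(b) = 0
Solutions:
 g(b) = -sqrt(C1 + b^2)
 g(b) = sqrt(C1 + b^2)


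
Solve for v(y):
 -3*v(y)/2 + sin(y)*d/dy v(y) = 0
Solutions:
 v(y) = C1*(cos(y) - 1)^(3/4)/(cos(y) + 1)^(3/4)


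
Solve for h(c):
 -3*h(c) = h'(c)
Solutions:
 h(c) = C1*exp(-3*c)


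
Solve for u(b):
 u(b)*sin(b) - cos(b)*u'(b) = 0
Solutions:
 u(b) = C1/cos(b)


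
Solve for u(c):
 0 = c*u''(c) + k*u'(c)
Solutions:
 u(c) = C1 + c^(1 - re(k))*(C2*sin(log(c)*Abs(im(k))) + C3*cos(log(c)*im(k)))


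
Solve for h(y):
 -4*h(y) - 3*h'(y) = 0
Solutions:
 h(y) = C1*exp(-4*y/3)


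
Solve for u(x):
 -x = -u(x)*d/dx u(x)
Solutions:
 u(x) = -sqrt(C1 + x^2)
 u(x) = sqrt(C1 + x^2)


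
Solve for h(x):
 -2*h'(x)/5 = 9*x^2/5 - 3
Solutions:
 h(x) = C1 - 3*x^3/2 + 15*x/2


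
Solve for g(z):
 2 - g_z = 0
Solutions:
 g(z) = C1 + 2*z


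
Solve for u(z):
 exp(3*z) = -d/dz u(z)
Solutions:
 u(z) = C1 - exp(3*z)/3


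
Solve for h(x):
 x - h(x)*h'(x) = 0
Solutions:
 h(x) = -sqrt(C1 + x^2)
 h(x) = sqrt(C1 + x^2)


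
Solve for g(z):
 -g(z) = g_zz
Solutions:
 g(z) = C1*sin(z) + C2*cos(z)


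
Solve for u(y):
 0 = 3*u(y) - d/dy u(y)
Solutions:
 u(y) = C1*exp(3*y)


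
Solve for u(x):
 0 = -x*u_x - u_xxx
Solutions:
 u(x) = C1 + Integral(C2*airyai(-x) + C3*airybi(-x), x)


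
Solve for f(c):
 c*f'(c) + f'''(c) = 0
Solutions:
 f(c) = C1 + Integral(C2*airyai(-c) + C3*airybi(-c), c)


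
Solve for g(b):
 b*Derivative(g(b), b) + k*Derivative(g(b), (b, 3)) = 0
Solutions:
 g(b) = C1 + Integral(C2*airyai(b*(-1/k)^(1/3)) + C3*airybi(b*(-1/k)^(1/3)), b)


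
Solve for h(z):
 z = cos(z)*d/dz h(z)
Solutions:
 h(z) = C1 + Integral(z/cos(z), z)


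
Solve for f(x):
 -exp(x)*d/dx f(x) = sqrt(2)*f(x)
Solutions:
 f(x) = C1*exp(sqrt(2)*exp(-x))


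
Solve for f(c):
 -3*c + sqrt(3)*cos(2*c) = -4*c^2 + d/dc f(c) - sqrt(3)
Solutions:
 f(c) = C1 + 4*c^3/3 - 3*c^2/2 + sqrt(3)*(c + sin(c)*cos(c))


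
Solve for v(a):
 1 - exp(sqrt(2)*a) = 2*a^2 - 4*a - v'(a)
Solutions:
 v(a) = C1 + 2*a^3/3 - 2*a^2 - a + sqrt(2)*exp(sqrt(2)*a)/2


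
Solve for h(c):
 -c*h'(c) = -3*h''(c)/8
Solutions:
 h(c) = C1 + C2*erfi(2*sqrt(3)*c/3)


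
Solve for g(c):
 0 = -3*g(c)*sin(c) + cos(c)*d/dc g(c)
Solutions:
 g(c) = C1/cos(c)^3


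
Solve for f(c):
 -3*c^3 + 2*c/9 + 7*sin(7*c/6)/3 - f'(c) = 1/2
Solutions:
 f(c) = C1 - 3*c^4/4 + c^2/9 - c/2 - 2*cos(7*c/6)


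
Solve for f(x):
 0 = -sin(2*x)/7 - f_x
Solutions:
 f(x) = C1 + cos(2*x)/14


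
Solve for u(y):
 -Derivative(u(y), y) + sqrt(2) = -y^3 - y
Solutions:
 u(y) = C1 + y^4/4 + y^2/2 + sqrt(2)*y


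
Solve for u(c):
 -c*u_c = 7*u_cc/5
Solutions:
 u(c) = C1 + C2*erf(sqrt(70)*c/14)


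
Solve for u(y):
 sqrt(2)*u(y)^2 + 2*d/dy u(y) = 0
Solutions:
 u(y) = 2/(C1 + sqrt(2)*y)


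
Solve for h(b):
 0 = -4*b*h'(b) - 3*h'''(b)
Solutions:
 h(b) = C1 + Integral(C2*airyai(-6^(2/3)*b/3) + C3*airybi(-6^(2/3)*b/3), b)


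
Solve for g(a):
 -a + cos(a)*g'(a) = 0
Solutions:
 g(a) = C1 + Integral(a/cos(a), a)


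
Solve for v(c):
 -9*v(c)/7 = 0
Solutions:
 v(c) = 0


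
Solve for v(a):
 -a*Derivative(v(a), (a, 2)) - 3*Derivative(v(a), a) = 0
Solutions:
 v(a) = C1 + C2/a^2


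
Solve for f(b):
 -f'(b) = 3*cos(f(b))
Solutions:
 f(b) = pi - asin((C1 + exp(6*b))/(C1 - exp(6*b)))
 f(b) = asin((C1 + exp(6*b))/(C1 - exp(6*b)))


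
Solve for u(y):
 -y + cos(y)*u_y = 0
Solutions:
 u(y) = C1 + Integral(y/cos(y), y)


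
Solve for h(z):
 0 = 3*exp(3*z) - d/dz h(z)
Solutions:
 h(z) = C1 + exp(3*z)


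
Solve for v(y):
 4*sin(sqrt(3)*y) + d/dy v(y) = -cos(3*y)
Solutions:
 v(y) = C1 - sin(3*y)/3 + 4*sqrt(3)*cos(sqrt(3)*y)/3


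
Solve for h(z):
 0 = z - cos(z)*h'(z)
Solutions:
 h(z) = C1 + Integral(z/cos(z), z)


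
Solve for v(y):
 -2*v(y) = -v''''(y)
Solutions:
 v(y) = C1*exp(-2^(1/4)*y) + C2*exp(2^(1/4)*y) + C3*sin(2^(1/4)*y) + C4*cos(2^(1/4)*y)


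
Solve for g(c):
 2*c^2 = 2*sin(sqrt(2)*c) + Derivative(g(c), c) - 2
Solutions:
 g(c) = C1 + 2*c^3/3 + 2*c + sqrt(2)*cos(sqrt(2)*c)


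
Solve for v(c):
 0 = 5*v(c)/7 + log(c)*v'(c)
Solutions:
 v(c) = C1*exp(-5*li(c)/7)


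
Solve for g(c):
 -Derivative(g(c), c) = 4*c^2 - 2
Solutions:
 g(c) = C1 - 4*c^3/3 + 2*c


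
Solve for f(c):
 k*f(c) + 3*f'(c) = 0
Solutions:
 f(c) = C1*exp(-c*k/3)


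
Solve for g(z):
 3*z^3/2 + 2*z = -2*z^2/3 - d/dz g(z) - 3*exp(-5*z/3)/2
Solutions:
 g(z) = C1 - 3*z^4/8 - 2*z^3/9 - z^2 + 9*exp(-5*z/3)/10


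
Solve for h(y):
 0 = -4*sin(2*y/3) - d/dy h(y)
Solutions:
 h(y) = C1 + 6*cos(2*y/3)


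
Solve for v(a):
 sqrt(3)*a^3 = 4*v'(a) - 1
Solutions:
 v(a) = C1 + sqrt(3)*a^4/16 + a/4


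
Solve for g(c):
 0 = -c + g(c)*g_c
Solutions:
 g(c) = -sqrt(C1 + c^2)
 g(c) = sqrt(C1 + c^2)


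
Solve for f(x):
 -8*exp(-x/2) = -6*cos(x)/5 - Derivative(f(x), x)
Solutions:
 f(x) = C1 - 6*sin(x)/5 - 16*exp(-x/2)


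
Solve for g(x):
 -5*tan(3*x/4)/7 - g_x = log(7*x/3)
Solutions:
 g(x) = C1 - x*log(x) - x*log(7) + x + x*log(3) + 20*log(cos(3*x/4))/21


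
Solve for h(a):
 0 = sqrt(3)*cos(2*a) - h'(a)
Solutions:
 h(a) = C1 + sqrt(3)*sin(2*a)/2


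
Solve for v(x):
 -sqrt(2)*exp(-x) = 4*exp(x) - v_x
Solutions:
 v(x) = C1 + 4*exp(x) - sqrt(2)*exp(-x)


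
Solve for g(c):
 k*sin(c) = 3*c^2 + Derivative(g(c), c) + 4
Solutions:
 g(c) = C1 - c^3 - 4*c - k*cos(c)


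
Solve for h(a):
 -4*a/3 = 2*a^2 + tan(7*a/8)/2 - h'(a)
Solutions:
 h(a) = C1 + 2*a^3/3 + 2*a^2/3 - 4*log(cos(7*a/8))/7


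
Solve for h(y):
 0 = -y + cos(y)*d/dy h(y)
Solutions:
 h(y) = C1 + Integral(y/cos(y), y)


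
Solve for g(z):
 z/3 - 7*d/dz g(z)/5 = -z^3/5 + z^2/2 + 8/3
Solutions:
 g(z) = C1 + z^4/28 - 5*z^3/42 + 5*z^2/42 - 40*z/21


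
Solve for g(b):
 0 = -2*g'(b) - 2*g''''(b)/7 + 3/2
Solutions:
 g(b) = C1 + C4*exp(-7^(1/3)*b) + 3*b/4 + (C2*sin(sqrt(3)*7^(1/3)*b/2) + C3*cos(sqrt(3)*7^(1/3)*b/2))*exp(7^(1/3)*b/2)


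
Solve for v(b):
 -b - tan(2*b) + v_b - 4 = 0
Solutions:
 v(b) = C1 + b^2/2 + 4*b - log(cos(2*b))/2


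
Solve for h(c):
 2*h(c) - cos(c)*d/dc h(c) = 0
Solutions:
 h(c) = C1*(sin(c) + 1)/(sin(c) - 1)


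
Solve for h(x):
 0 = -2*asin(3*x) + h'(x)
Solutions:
 h(x) = C1 + 2*x*asin(3*x) + 2*sqrt(1 - 9*x^2)/3


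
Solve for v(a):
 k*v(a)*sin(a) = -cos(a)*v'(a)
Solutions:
 v(a) = C1*exp(k*log(cos(a)))


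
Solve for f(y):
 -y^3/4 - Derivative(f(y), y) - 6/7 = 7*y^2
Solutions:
 f(y) = C1 - y^4/16 - 7*y^3/3 - 6*y/7


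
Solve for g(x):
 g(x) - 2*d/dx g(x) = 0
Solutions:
 g(x) = C1*exp(x/2)


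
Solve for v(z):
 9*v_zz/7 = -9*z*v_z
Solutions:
 v(z) = C1 + C2*erf(sqrt(14)*z/2)


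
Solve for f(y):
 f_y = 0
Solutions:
 f(y) = C1


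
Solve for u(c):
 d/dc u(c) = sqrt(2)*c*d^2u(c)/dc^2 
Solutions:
 u(c) = C1 + C2*c^(sqrt(2)/2 + 1)


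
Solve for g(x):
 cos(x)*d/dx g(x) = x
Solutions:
 g(x) = C1 + Integral(x/cos(x), x)


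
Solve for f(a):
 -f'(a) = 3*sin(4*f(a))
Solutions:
 f(a) = -acos((-C1 - exp(24*a))/(C1 - exp(24*a)))/4 + pi/2
 f(a) = acos((-C1 - exp(24*a))/(C1 - exp(24*a)))/4


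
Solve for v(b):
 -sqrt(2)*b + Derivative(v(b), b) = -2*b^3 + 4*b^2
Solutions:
 v(b) = C1 - b^4/2 + 4*b^3/3 + sqrt(2)*b^2/2


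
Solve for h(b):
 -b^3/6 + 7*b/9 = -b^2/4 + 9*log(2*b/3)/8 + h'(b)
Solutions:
 h(b) = C1 - b^4/24 + b^3/12 + 7*b^2/18 - 9*b*log(b)/8 - 9*b*log(2)/8 + 9*b/8 + 9*b*log(3)/8


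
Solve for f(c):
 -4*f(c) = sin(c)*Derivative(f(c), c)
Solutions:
 f(c) = C1*(cos(c)^2 + 2*cos(c) + 1)/(cos(c)^2 - 2*cos(c) + 1)


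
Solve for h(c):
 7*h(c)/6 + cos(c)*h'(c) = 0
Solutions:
 h(c) = C1*(sin(c) - 1)^(7/12)/(sin(c) + 1)^(7/12)


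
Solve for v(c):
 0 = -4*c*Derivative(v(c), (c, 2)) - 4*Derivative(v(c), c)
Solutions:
 v(c) = C1 + C2*log(c)


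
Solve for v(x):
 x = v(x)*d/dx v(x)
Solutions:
 v(x) = -sqrt(C1 + x^2)
 v(x) = sqrt(C1 + x^2)


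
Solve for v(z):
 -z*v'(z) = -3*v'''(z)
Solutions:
 v(z) = C1 + Integral(C2*airyai(3^(2/3)*z/3) + C3*airybi(3^(2/3)*z/3), z)


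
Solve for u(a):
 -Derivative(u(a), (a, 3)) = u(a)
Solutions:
 u(a) = C3*exp(-a) + (C1*sin(sqrt(3)*a/2) + C2*cos(sqrt(3)*a/2))*exp(a/2)


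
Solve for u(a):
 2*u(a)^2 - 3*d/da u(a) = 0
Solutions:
 u(a) = -3/(C1 + 2*a)


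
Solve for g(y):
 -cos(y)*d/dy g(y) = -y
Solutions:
 g(y) = C1 + Integral(y/cos(y), y)


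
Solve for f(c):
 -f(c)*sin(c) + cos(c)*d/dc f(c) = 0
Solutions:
 f(c) = C1/cos(c)


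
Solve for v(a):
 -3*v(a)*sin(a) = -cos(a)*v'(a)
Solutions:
 v(a) = C1/cos(a)^3


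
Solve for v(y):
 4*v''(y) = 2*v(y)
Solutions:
 v(y) = C1*exp(-sqrt(2)*y/2) + C2*exp(sqrt(2)*y/2)


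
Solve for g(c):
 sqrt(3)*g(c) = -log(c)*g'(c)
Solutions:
 g(c) = C1*exp(-sqrt(3)*li(c))


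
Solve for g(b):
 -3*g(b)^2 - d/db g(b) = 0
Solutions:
 g(b) = 1/(C1 + 3*b)


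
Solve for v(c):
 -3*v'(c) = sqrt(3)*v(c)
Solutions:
 v(c) = C1*exp(-sqrt(3)*c/3)


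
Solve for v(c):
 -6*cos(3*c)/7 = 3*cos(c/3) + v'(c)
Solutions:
 v(c) = C1 - 9*sin(c/3) - 2*sin(3*c)/7


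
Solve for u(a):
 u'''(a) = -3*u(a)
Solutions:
 u(a) = C3*exp(-3^(1/3)*a) + (C1*sin(3^(5/6)*a/2) + C2*cos(3^(5/6)*a/2))*exp(3^(1/3)*a/2)


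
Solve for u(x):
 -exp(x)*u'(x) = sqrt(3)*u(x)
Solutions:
 u(x) = C1*exp(sqrt(3)*exp(-x))


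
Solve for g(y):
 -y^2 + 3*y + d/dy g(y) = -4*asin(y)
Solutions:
 g(y) = C1 + y^3/3 - 3*y^2/2 - 4*y*asin(y) - 4*sqrt(1 - y^2)


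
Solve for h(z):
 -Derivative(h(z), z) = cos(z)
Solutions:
 h(z) = C1 - sin(z)


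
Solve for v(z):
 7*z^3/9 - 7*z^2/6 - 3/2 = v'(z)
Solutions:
 v(z) = C1 + 7*z^4/36 - 7*z^3/18 - 3*z/2


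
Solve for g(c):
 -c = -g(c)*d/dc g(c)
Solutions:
 g(c) = -sqrt(C1 + c^2)
 g(c) = sqrt(C1 + c^2)


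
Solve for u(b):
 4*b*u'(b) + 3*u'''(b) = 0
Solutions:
 u(b) = C1 + Integral(C2*airyai(-6^(2/3)*b/3) + C3*airybi(-6^(2/3)*b/3), b)


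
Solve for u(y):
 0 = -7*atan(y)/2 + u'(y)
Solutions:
 u(y) = C1 + 7*y*atan(y)/2 - 7*log(y^2 + 1)/4


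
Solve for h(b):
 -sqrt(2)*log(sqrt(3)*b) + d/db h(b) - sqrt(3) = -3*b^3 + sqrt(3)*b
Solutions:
 h(b) = C1 - 3*b^4/4 + sqrt(3)*b^2/2 + sqrt(2)*b*log(b) - sqrt(2)*b + sqrt(2)*b*log(3)/2 + sqrt(3)*b


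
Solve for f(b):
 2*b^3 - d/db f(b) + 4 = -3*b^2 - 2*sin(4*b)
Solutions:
 f(b) = C1 + b^4/2 + b^3 + 4*b - cos(4*b)/2


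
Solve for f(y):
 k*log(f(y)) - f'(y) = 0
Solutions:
 li(f(y)) = C1 + k*y


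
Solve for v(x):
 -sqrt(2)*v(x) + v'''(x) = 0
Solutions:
 v(x) = C3*exp(2^(1/6)*x) + (C1*sin(2^(1/6)*sqrt(3)*x/2) + C2*cos(2^(1/6)*sqrt(3)*x/2))*exp(-2^(1/6)*x/2)


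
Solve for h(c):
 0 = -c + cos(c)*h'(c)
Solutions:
 h(c) = C1 + Integral(c/cos(c), c)


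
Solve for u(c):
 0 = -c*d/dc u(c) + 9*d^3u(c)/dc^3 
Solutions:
 u(c) = C1 + Integral(C2*airyai(3^(1/3)*c/3) + C3*airybi(3^(1/3)*c/3), c)


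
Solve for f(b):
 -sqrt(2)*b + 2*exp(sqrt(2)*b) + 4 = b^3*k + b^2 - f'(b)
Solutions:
 f(b) = C1 + b^4*k/4 + b^3/3 + sqrt(2)*b^2/2 - 4*b - sqrt(2)*exp(sqrt(2)*b)


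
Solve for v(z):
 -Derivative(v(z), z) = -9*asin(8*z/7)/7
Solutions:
 v(z) = C1 + 9*z*asin(8*z/7)/7 + 9*sqrt(49 - 64*z^2)/56


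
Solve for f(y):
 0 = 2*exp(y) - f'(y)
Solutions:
 f(y) = C1 + 2*exp(y)


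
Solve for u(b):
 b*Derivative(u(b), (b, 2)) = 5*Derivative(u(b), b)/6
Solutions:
 u(b) = C1 + C2*b^(11/6)


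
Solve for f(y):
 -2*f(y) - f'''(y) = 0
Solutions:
 f(y) = C3*exp(-2^(1/3)*y) + (C1*sin(2^(1/3)*sqrt(3)*y/2) + C2*cos(2^(1/3)*sqrt(3)*y/2))*exp(2^(1/3)*y/2)


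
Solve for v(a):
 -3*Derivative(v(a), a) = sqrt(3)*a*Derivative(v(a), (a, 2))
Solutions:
 v(a) = C1 + C2*a^(1 - sqrt(3))


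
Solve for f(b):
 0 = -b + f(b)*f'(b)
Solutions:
 f(b) = -sqrt(C1 + b^2)
 f(b) = sqrt(C1 + b^2)


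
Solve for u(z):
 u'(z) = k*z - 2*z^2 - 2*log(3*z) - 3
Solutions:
 u(z) = C1 + k*z^2/2 - 2*z^3/3 - 2*z*log(z) - z*log(9) - z


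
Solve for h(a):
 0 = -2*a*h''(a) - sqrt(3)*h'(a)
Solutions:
 h(a) = C1 + C2*a^(1 - sqrt(3)/2)


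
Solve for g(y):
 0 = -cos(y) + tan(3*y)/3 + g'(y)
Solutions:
 g(y) = C1 + log(cos(3*y))/9 + sin(y)


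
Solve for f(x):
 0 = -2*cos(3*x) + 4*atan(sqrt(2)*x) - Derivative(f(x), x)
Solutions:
 f(x) = C1 + 4*x*atan(sqrt(2)*x) - sqrt(2)*log(2*x^2 + 1) - 2*sin(3*x)/3


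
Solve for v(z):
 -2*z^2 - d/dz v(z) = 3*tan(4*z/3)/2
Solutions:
 v(z) = C1 - 2*z^3/3 + 9*log(cos(4*z/3))/8


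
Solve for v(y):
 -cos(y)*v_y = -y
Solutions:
 v(y) = C1 + Integral(y/cos(y), y)


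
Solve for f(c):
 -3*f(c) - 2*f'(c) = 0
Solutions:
 f(c) = C1*exp(-3*c/2)


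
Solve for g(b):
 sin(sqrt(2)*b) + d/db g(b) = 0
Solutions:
 g(b) = C1 + sqrt(2)*cos(sqrt(2)*b)/2


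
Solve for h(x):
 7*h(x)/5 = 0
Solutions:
 h(x) = 0


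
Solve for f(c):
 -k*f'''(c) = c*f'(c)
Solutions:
 f(c) = C1 + Integral(C2*airyai(c*(-1/k)^(1/3)) + C3*airybi(c*(-1/k)^(1/3)), c)


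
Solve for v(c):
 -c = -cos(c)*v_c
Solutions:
 v(c) = C1 + Integral(c/cos(c), c)


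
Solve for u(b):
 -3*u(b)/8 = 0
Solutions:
 u(b) = 0


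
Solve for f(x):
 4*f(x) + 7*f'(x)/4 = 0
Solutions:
 f(x) = C1*exp(-16*x/7)


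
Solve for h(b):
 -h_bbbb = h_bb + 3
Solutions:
 h(b) = C1 + C2*b + C3*sin(b) + C4*cos(b) - 3*b^2/2


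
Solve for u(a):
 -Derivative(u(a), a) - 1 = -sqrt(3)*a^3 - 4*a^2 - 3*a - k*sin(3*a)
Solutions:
 u(a) = C1 + sqrt(3)*a^4/4 + 4*a^3/3 + 3*a^2/2 - a - k*cos(3*a)/3


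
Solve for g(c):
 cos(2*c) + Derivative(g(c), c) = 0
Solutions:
 g(c) = C1 - sin(2*c)/2


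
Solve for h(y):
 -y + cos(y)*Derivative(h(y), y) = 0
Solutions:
 h(y) = C1 + Integral(y/cos(y), y)


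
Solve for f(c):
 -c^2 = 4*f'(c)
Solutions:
 f(c) = C1 - c^3/12


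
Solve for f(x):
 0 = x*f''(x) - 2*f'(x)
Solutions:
 f(x) = C1 + C2*x^3


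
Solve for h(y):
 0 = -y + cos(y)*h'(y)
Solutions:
 h(y) = C1 + Integral(y/cos(y), y)


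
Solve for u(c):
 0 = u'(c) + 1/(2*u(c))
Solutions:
 u(c) = -sqrt(C1 - c)
 u(c) = sqrt(C1 - c)


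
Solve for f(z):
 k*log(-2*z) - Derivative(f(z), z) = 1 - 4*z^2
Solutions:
 f(z) = C1 + k*z*log(-z) + 4*z^3/3 + z*(-k + k*log(2) - 1)


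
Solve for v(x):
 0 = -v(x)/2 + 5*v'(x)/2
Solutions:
 v(x) = C1*exp(x/5)


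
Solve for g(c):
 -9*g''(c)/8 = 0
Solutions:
 g(c) = C1 + C2*c


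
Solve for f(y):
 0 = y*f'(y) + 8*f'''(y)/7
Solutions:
 f(y) = C1 + Integral(C2*airyai(-7^(1/3)*y/2) + C3*airybi(-7^(1/3)*y/2), y)


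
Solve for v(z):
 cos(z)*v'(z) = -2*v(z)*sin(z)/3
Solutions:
 v(z) = C1*cos(z)^(2/3)


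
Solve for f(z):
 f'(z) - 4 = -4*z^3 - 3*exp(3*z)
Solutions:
 f(z) = C1 - z^4 + 4*z - exp(3*z)


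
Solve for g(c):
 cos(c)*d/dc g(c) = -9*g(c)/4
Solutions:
 g(c) = C1*(sin(c) - 1)^(9/8)/(sin(c) + 1)^(9/8)


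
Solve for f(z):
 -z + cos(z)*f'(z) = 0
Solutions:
 f(z) = C1 + Integral(z/cos(z), z)


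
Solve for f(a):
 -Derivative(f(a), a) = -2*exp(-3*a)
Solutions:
 f(a) = C1 - 2*exp(-3*a)/3


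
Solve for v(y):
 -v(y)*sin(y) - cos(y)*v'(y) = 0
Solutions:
 v(y) = C1*cos(y)


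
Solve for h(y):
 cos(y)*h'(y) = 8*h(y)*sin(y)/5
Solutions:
 h(y) = C1/cos(y)^(8/5)


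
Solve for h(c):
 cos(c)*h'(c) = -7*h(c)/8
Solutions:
 h(c) = C1*(sin(c) - 1)^(7/16)/(sin(c) + 1)^(7/16)


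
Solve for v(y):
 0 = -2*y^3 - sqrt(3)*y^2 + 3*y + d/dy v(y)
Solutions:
 v(y) = C1 + y^4/2 + sqrt(3)*y^3/3 - 3*y^2/2


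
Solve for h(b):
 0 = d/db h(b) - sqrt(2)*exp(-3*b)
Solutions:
 h(b) = C1 - sqrt(2)*exp(-3*b)/3


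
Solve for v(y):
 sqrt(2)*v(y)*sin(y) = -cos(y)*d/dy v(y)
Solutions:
 v(y) = C1*cos(y)^(sqrt(2))


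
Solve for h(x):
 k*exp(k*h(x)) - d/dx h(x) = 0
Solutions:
 h(x) = Piecewise((log(-1/(C1*k + k^2*x))/k, Ne(k, 0)), (nan, True))
 h(x) = Piecewise((C1 + k*x, Eq(k, 0)), (nan, True))


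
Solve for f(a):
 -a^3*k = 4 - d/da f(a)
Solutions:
 f(a) = C1 + a^4*k/4 + 4*a


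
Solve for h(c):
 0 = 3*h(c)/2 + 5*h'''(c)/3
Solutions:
 h(c) = C3*exp(-30^(2/3)*c/10) + (C1*sin(3*10^(2/3)*3^(1/6)*c/20) + C2*cos(3*10^(2/3)*3^(1/6)*c/20))*exp(30^(2/3)*c/20)


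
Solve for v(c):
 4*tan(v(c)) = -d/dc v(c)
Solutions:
 v(c) = pi - asin(C1*exp(-4*c))
 v(c) = asin(C1*exp(-4*c))


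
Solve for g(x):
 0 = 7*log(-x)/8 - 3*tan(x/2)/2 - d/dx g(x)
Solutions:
 g(x) = C1 + 7*x*log(-x)/8 - 7*x/8 + 3*log(cos(x/2))


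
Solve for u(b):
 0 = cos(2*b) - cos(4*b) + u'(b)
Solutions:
 u(b) = C1 - sin(2*b)/2 + sin(4*b)/4


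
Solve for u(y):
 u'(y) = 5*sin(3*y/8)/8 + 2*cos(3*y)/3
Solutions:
 u(y) = C1 + 2*sin(3*y)/9 - 5*cos(3*y/8)/3


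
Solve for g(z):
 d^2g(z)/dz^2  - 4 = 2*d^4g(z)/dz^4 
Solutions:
 g(z) = C1 + C2*z + C3*exp(-sqrt(2)*z/2) + C4*exp(sqrt(2)*z/2) + 2*z^2


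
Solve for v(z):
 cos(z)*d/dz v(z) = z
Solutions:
 v(z) = C1 + Integral(z/cos(z), z)


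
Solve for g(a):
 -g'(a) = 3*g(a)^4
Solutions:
 g(a) = (-3^(2/3) - 3*3^(1/6)*I)*(1/(C1 + 3*a))^(1/3)/6
 g(a) = (-3^(2/3) + 3*3^(1/6)*I)*(1/(C1 + 3*a))^(1/3)/6
 g(a) = (1/(C1 + 9*a))^(1/3)


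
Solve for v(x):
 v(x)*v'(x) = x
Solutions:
 v(x) = -sqrt(C1 + x^2)
 v(x) = sqrt(C1 + x^2)


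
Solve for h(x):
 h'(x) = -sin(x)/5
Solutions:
 h(x) = C1 + cos(x)/5


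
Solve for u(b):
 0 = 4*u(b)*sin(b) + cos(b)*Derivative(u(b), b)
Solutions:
 u(b) = C1*cos(b)^4


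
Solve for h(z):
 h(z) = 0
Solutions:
 h(z) = 0


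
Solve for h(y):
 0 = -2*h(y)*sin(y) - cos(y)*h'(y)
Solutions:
 h(y) = C1*cos(y)^2


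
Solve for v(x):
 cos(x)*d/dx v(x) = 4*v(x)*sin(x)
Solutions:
 v(x) = C1/cos(x)^4


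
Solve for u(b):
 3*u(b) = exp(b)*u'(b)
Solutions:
 u(b) = C1*exp(-3*exp(-b))


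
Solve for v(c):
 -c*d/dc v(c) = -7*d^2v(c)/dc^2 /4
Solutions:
 v(c) = C1 + C2*erfi(sqrt(14)*c/7)


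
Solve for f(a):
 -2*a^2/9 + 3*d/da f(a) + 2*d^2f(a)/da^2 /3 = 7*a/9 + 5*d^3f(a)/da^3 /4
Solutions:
 f(a) = C1 + C2*exp(2*a*(2 - sqrt(139))/15) + C3*exp(2*a*(2 + sqrt(139))/15) + 2*a^3/81 + 55*a^2/486 + 25*a/2187


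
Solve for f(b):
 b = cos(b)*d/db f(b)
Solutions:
 f(b) = C1 + Integral(b/cos(b), b)


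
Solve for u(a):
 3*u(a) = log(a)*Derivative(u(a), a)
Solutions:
 u(a) = C1*exp(3*li(a))


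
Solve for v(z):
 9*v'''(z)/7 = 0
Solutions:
 v(z) = C1 + C2*z + C3*z^2


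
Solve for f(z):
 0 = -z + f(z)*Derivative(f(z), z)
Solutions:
 f(z) = -sqrt(C1 + z^2)
 f(z) = sqrt(C1 + z^2)


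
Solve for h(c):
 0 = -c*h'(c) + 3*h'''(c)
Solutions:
 h(c) = C1 + Integral(C2*airyai(3^(2/3)*c/3) + C3*airybi(3^(2/3)*c/3), c)


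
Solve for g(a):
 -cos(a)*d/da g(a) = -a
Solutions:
 g(a) = C1 + Integral(a/cos(a), a)


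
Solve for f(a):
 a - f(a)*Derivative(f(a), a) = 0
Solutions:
 f(a) = -sqrt(C1 + a^2)
 f(a) = sqrt(C1 + a^2)


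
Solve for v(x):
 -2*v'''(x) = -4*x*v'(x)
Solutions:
 v(x) = C1 + Integral(C2*airyai(2^(1/3)*x) + C3*airybi(2^(1/3)*x), x)


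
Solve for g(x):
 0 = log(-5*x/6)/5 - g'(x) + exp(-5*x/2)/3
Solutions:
 g(x) = C1 + x*log(-x)/5 + x*(-log(6) - 1 + log(5))/5 - 2*exp(-5*x/2)/15


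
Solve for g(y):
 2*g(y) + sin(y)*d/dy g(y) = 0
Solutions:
 g(y) = C1*(cos(y) + 1)/(cos(y) - 1)


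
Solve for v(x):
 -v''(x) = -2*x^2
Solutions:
 v(x) = C1 + C2*x + x^4/6


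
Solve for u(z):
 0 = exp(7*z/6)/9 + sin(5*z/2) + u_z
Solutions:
 u(z) = C1 - 2*exp(7*z/6)/21 + 2*cos(5*z/2)/5


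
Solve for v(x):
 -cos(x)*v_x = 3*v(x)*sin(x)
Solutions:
 v(x) = C1*cos(x)^3


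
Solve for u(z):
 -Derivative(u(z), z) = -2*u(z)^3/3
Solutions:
 u(z) = -sqrt(6)*sqrt(-1/(C1 + 2*z))/2
 u(z) = sqrt(6)*sqrt(-1/(C1 + 2*z))/2


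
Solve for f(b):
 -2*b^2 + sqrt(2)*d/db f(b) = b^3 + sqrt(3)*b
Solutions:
 f(b) = C1 + sqrt(2)*b^4/8 + sqrt(2)*b^3/3 + sqrt(6)*b^2/4


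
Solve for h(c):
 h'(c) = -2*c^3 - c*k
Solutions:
 h(c) = C1 - c^4/2 - c^2*k/2


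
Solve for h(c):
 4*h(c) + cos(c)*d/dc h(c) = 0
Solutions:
 h(c) = C1*(sin(c)^2 - 2*sin(c) + 1)/(sin(c)^2 + 2*sin(c) + 1)


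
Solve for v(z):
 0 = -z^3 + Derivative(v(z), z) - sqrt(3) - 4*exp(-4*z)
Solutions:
 v(z) = C1 + z^4/4 + sqrt(3)*z - exp(-4*z)


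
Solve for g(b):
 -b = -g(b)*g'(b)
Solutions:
 g(b) = -sqrt(C1 + b^2)
 g(b) = sqrt(C1 + b^2)


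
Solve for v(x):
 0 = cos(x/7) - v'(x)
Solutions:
 v(x) = C1 + 7*sin(x/7)


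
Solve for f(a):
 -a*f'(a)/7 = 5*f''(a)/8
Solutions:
 f(a) = C1 + C2*erf(2*sqrt(35)*a/35)


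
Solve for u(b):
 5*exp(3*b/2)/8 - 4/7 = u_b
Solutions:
 u(b) = C1 - 4*b/7 + 5*exp(3*b/2)/12


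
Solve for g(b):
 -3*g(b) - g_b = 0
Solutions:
 g(b) = C1*exp(-3*b)


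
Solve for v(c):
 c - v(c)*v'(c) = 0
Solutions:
 v(c) = -sqrt(C1 + c^2)
 v(c) = sqrt(C1 + c^2)


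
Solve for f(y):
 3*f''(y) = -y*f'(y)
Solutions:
 f(y) = C1 + C2*erf(sqrt(6)*y/6)


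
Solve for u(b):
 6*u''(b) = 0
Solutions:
 u(b) = C1 + C2*b


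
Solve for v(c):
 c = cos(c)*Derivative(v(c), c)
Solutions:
 v(c) = C1 + Integral(c/cos(c), c)


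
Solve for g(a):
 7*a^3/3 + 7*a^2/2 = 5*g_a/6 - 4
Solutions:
 g(a) = C1 + 7*a^4/10 + 7*a^3/5 + 24*a/5


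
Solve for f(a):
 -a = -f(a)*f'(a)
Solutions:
 f(a) = -sqrt(C1 + a^2)
 f(a) = sqrt(C1 + a^2)


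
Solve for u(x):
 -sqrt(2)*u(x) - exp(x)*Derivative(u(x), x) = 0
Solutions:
 u(x) = C1*exp(sqrt(2)*exp(-x))


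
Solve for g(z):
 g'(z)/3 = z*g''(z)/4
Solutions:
 g(z) = C1 + C2*z^(7/3)


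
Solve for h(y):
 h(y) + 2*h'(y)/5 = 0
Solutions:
 h(y) = C1*exp(-5*y/2)


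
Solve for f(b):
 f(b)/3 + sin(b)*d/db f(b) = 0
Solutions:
 f(b) = C1*(cos(b) + 1)^(1/6)/(cos(b) - 1)^(1/6)


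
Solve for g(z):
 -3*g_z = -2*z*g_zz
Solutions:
 g(z) = C1 + C2*z^(5/2)


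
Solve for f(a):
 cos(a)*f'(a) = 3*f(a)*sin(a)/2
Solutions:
 f(a) = C1/cos(a)^(3/2)


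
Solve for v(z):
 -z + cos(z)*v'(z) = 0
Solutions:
 v(z) = C1 + Integral(z/cos(z), z)


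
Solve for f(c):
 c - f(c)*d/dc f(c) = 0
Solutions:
 f(c) = -sqrt(C1 + c^2)
 f(c) = sqrt(C1 + c^2)


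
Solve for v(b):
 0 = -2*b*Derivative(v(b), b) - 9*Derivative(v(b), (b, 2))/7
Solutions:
 v(b) = C1 + C2*erf(sqrt(7)*b/3)


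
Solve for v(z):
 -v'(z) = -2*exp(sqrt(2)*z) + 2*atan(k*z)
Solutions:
 v(z) = C1 - 2*Piecewise((z*atan(k*z) - log(k^2*z^2 + 1)/(2*k), Ne(k, 0)), (0, True)) + sqrt(2)*exp(sqrt(2)*z)


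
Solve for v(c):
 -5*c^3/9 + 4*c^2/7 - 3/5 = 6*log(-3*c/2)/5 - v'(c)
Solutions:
 v(c) = C1 + 5*c^4/36 - 4*c^3/21 + 6*c*log(-c)/5 + 3*c*(-2*log(2) - 1 + 2*log(3))/5


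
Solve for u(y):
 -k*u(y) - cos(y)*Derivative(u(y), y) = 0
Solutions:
 u(y) = C1*exp(k*(log(sin(y) - 1) - log(sin(y) + 1))/2)


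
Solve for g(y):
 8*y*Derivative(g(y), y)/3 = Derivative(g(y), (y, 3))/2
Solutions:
 g(y) = C1 + Integral(C2*airyai(2*2^(1/3)*3^(2/3)*y/3) + C3*airybi(2*2^(1/3)*3^(2/3)*y/3), y)


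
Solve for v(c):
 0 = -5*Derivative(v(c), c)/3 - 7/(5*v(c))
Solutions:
 v(c) = -sqrt(C1 - 42*c)/5
 v(c) = sqrt(C1 - 42*c)/5


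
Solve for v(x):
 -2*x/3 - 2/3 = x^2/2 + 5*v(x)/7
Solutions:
 v(x) = -7*x^2/10 - 14*x/15 - 14/15


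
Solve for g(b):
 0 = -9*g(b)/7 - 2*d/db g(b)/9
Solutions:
 g(b) = C1*exp(-81*b/14)


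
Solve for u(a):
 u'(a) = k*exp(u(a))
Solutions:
 u(a) = log(-1/(C1 + a*k))


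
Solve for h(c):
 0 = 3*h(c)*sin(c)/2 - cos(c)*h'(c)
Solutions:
 h(c) = C1/cos(c)^(3/2)


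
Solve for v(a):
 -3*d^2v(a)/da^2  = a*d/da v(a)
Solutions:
 v(a) = C1 + C2*erf(sqrt(6)*a/6)


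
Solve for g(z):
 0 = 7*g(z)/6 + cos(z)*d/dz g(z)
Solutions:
 g(z) = C1*(sin(z) - 1)^(7/12)/(sin(z) + 1)^(7/12)


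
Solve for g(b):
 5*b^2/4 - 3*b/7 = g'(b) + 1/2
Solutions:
 g(b) = C1 + 5*b^3/12 - 3*b^2/14 - b/2


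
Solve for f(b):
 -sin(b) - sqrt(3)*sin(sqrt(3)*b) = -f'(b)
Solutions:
 f(b) = C1 - cos(b) - cos(sqrt(3)*b)
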